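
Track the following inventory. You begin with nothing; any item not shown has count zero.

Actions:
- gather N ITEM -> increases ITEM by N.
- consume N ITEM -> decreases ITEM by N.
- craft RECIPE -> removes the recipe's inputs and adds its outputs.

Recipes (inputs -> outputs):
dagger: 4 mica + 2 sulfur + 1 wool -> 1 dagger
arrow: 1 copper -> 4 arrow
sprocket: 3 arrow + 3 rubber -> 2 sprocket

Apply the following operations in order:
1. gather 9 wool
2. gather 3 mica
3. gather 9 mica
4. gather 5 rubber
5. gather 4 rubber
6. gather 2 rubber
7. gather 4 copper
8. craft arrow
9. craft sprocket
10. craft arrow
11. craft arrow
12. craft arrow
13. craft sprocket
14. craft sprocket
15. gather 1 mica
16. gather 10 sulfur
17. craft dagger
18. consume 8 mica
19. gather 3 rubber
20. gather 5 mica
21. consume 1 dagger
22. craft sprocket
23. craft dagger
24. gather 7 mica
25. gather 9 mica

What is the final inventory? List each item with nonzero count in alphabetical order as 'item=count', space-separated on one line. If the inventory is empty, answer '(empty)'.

Answer: arrow=4 dagger=1 mica=18 rubber=2 sprocket=8 sulfur=6 wool=7

Derivation:
After 1 (gather 9 wool): wool=9
After 2 (gather 3 mica): mica=3 wool=9
After 3 (gather 9 mica): mica=12 wool=9
After 4 (gather 5 rubber): mica=12 rubber=5 wool=9
After 5 (gather 4 rubber): mica=12 rubber=9 wool=9
After 6 (gather 2 rubber): mica=12 rubber=11 wool=9
After 7 (gather 4 copper): copper=4 mica=12 rubber=11 wool=9
After 8 (craft arrow): arrow=4 copper=3 mica=12 rubber=11 wool=9
After 9 (craft sprocket): arrow=1 copper=3 mica=12 rubber=8 sprocket=2 wool=9
After 10 (craft arrow): arrow=5 copper=2 mica=12 rubber=8 sprocket=2 wool=9
After 11 (craft arrow): arrow=9 copper=1 mica=12 rubber=8 sprocket=2 wool=9
After 12 (craft arrow): arrow=13 mica=12 rubber=8 sprocket=2 wool=9
After 13 (craft sprocket): arrow=10 mica=12 rubber=5 sprocket=4 wool=9
After 14 (craft sprocket): arrow=7 mica=12 rubber=2 sprocket=6 wool=9
After 15 (gather 1 mica): arrow=7 mica=13 rubber=2 sprocket=6 wool=9
After 16 (gather 10 sulfur): arrow=7 mica=13 rubber=2 sprocket=6 sulfur=10 wool=9
After 17 (craft dagger): arrow=7 dagger=1 mica=9 rubber=2 sprocket=6 sulfur=8 wool=8
After 18 (consume 8 mica): arrow=7 dagger=1 mica=1 rubber=2 sprocket=6 sulfur=8 wool=8
After 19 (gather 3 rubber): arrow=7 dagger=1 mica=1 rubber=5 sprocket=6 sulfur=8 wool=8
After 20 (gather 5 mica): arrow=7 dagger=1 mica=6 rubber=5 sprocket=6 sulfur=8 wool=8
After 21 (consume 1 dagger): arrow=7 mica=6 rubber=5 sprocket=6 sulfur=8 wool=8
After 22 (craft sprocket): arrow=4 mica=6 rubber=2 sprocket=8 sulfur=8 wool=8
After 23 (craft dagger): arrow=4 dagger=1 mica=2 rubber=2 sprocket=8 sulfur=6 wool=7
After 24 (gather 7 mica): arrow=4 dagger=1 mica=9 rubber=2 sprocket=8 sulfur=6 wool=7
After 25 (gather 9 mica): arrow=4 dagger=1 mica=18 rubber=2 sprocket=8 sulfur=6 wool=7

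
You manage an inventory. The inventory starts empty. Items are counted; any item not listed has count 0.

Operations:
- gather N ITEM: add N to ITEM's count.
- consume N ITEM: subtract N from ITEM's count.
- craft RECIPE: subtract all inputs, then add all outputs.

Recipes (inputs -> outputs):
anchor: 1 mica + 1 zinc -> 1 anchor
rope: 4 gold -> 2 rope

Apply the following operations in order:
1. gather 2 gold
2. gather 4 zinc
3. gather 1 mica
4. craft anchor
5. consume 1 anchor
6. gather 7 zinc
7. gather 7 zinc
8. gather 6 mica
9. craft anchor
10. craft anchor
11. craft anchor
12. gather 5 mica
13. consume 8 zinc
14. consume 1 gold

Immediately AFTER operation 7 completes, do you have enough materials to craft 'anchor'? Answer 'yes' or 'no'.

Answer: no

Derivation:
After 1 (gather 2 gold): gold=2
After 2 (gather 4 zinc): gold=2 zinc=4
After 3 (gather 1 mica): gold=2 mica=1 zinc=4
After 4 (craft anchor): anchor=1 gold=2 zinc=3
After 5 (consume 1 anchor): gold=2 zinc=3
After 6 (gather 7 zinc): gold=2 zinc=10
After 7 (gather 7 zinc): gold=2 zinc=17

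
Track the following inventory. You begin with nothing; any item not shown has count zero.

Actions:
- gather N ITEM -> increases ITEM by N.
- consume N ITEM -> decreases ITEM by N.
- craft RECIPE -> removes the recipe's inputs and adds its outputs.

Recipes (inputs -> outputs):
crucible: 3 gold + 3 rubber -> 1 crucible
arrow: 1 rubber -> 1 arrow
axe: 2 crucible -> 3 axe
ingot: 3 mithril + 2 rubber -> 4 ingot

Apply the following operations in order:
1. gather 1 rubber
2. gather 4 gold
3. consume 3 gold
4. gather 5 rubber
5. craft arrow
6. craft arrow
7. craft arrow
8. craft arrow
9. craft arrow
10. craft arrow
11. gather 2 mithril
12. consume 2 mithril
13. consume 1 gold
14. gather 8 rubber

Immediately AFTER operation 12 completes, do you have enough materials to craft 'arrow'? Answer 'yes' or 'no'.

After 1 (gather 1 rubber): rubber=1
After 2 (gather 4 gold): gold=4 rubber=1
After 3 (consume 3 gold): gold=1 rubber=1
After 4 (gather 5 rubber): gold=1 rubber=6
After 5 (craft arrow): arrow=1 gold=1 rubber=5
After 6 (craft arrow): arrow=2 gold=1 rubber=4
After 7 (craft arrow): arrow=3 gold=1 rubber=3
After 8 (craft arrow): arrow=4 gold=1 rubber=2
After 9 (craft arrow): arrow=5 gold=1 rubber=1
After 10 (craft arrow): arrow=6 gold=1
After 11 (gather 2 mithril): arrow=6 gold=1 mithril=2
After 12 (consume 2 mithril): arrow=6 gold=1

Answer: no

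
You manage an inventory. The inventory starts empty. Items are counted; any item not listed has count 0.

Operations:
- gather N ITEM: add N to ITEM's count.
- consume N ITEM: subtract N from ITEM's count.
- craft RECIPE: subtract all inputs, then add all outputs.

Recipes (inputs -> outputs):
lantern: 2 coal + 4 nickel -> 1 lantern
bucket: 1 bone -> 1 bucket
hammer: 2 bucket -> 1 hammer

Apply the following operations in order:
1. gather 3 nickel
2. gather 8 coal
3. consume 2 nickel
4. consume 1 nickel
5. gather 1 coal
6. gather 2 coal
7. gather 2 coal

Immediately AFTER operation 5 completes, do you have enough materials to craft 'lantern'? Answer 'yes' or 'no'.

After 1 (gather 3 nickel): nickel=3
After 2 (gather 8 coal): coal=8 nickel=3
After 3 (consume 2 nickel): coal=8 nickel=1
After 4 (consume 1 nickel): coal=8
After 5 (gather 1 coal): coal=9

Answer: no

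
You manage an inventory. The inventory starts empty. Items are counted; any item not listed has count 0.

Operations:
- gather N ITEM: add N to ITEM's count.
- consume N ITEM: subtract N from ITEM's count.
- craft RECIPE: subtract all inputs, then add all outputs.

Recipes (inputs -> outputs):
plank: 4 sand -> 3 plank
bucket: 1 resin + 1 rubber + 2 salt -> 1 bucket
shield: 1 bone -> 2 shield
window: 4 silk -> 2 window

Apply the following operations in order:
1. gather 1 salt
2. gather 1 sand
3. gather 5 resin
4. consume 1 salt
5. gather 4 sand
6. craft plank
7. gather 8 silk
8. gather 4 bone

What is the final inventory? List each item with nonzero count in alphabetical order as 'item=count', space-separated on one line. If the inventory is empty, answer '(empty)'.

Answer: bone=4 plank=3 resin=5 sand=1 silk=8

Derivation:
After 1 (gather 1 salt): salt=1
After 2 (gather 1 sand): salt=1 sand=1
After 3 (gather 5 resin): resin=5 salt=1 sand=1
After 4 (consume 1 salt): resin=5 sand=1
After 5 (gather 4 sand): resin=5 sand=5
After 6 (craft plank): plank=3 resin=5 sand=1
After 7 (gather 8 silk): plank=3 resin=5 sand=1 silk=8
After 8 (gather 4 bone): bone=4 plank=3 resin=5 sand=1 silk=8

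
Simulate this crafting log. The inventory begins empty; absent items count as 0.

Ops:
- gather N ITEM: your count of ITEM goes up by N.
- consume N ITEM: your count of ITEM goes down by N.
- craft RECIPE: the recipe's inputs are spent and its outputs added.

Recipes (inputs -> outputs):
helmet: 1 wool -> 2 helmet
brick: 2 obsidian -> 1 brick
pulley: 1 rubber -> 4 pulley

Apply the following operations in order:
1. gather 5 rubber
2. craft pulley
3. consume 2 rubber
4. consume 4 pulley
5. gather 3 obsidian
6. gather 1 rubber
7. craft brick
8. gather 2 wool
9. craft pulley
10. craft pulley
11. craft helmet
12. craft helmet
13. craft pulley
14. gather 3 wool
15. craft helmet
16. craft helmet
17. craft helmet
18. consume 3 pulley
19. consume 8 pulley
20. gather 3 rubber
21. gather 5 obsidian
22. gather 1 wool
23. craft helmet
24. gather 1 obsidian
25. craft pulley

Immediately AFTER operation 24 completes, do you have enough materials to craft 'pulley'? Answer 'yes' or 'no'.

Answer: yes

Derivation:
After 1 (gather 5 rubber): rubber=5
After 2 (craft pulley): pulley=4 rubber=4
After 3 (consume 2 rubber): pulley=4 rubber=2
After 4 (consume 4 pulley): rubber=2
After 5 (gather 3 obsidian): obsidian=3 rubber=2
After 6 (gather 1 rubber): obsidian=3 rubber=3
After 7 (craft brick): brick=1 obsidian=1 rubber=3
After 8 (gather 2 wool): brick=1 obsidian=1 rubber=3 wool=2
After 9 (craft pulley): brick=1 obsidian=1 pulley=4 rubber=2 wool=2
After 10 (craft pulley): brick=1 obsidian=1 pulley=8 rubber=1 wool=2
After 11 (craft helmet): brick=1 helmet=2 obsidian=1 pulley=8 rubber=1 wool=1
After 12 (craft helmet): brick=1 helmet=4 obsidian=1 pulley=8 rubber=1
After 13 (craft pulley): brick=1 helmet=4 obsidian=1 pulley=12
After 14 (gather 3 wool): brick=1 helmet=4 obsidian=1 pulley=12 wool=3
After 15 (craft helmet): brick=1 helmet=6 obsidian=1 pulley=12 wool=2
After 16 (craft helmet): brick=1 helmet=8 obsidian=1 pulley=12 wool=1
After 17 (craft helmet): brick=1 helmet=10 obsidian=1 pulley=12
After 18 (consume 3 pulley): brick=1 helmet=10 obsidian=1 pulley=9
After 19 (consume 8 pulley): brick=1 helmet=10 obsidian=1 pulley=1
After 20 (gather 3 rubber): brick=1 helmet=10 obsidian=1 pulley=1 rubber=3
After 21 (gather 5 obsidian): brick=1 helmet=10 obsidian=6 pulley=1 rubber=3
After 22 (gather 1 wool): brick=1 helmet=10 obsidian=6 pulley=1 rubber=3 wool=1
After 23 (craft helmet): brick=1 helmet=12 obsidian=6 pulley=1 rubber=3
After 24 (gather 1 obsidian): brick=1 helmet=12 obsidian=7 pulley=1 rubber=3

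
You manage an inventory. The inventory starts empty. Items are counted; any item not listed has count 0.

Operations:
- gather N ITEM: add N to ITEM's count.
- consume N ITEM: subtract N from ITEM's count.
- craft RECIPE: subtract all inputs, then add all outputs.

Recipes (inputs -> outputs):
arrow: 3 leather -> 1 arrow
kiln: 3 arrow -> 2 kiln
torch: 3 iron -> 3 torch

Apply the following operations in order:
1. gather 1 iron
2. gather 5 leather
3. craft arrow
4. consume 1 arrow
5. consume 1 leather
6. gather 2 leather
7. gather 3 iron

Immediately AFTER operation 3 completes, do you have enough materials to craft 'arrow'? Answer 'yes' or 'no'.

Answer: no

Derivation:
After 1 (gather 1 iron): iron=1
After 2 (gather 5 leather): iron=1 leather=5
After 3 (craft arrow): arrow=1 iron=1 leather=2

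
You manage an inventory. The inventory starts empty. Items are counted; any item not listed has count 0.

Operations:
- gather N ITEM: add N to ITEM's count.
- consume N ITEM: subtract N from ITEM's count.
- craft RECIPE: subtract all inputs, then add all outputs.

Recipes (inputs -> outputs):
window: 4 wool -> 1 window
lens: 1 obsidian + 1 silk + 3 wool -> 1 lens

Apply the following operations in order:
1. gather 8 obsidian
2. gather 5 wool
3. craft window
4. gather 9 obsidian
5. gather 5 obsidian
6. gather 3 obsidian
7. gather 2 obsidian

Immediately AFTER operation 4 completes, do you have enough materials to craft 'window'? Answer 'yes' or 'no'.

Answer: no

Derivation:
After 1 (gather 8 obsidian): obsidian=8
After 2 (gather 5 wool): obsidian=8 wool=5
After 3 (craft window): obsidian=8 window=1 wool=1
After 4 (gather 9 obsidian): obsidian=17 window=1 wool=1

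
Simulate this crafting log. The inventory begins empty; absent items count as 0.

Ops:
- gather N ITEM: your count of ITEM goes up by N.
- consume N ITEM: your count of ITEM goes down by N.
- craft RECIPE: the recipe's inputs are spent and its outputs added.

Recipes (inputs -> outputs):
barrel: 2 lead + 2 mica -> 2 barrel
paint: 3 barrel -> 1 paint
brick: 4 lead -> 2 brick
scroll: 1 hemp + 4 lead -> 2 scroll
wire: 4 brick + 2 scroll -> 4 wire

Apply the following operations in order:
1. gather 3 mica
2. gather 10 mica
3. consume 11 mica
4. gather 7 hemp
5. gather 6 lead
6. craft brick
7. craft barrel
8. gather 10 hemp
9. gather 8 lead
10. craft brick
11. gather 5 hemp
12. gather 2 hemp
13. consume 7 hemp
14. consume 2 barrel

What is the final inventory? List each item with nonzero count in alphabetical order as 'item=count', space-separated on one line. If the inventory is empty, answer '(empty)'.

After 1 (gather 3 mica): mica=3
After 2 (gather 10 mica): mica=13
After 3 (consume 11 mica): mica=2
After 4 (gather 7 hemp): hemp=7 mica=2
After 5 (gather 6 lead): hemp=7 lead=6 mica=2
After 6 (craft brick): brick=2 hemp=7 lead=2 mica=2
After 7 (craft barrel): barrel=2 brick=2 hemp=7
After 8 (gather 10 hemp): barrel=2 brick=2 hemp=17
After 9 (gather 8 lead): barrel=2 brick=2 hemp=17 lead=8
After 10 (craft brick): barrel=2 brick=4 hemp=17 lead=4
After 11 (gather 5 hemp): barrel=2 brick=4 hemp=22 lead=4
After 12 (gather 2 hemp): barrel=2 brick=4 hemp=24 lead=4
After 13 (consume 7 hemp): barrel=2 brick=4 hemp=17 lead=4
After 14 (consume 2 barrel): brick=4 hemp=17 lead=4

Answer: brick=4 hemp=17 lead=4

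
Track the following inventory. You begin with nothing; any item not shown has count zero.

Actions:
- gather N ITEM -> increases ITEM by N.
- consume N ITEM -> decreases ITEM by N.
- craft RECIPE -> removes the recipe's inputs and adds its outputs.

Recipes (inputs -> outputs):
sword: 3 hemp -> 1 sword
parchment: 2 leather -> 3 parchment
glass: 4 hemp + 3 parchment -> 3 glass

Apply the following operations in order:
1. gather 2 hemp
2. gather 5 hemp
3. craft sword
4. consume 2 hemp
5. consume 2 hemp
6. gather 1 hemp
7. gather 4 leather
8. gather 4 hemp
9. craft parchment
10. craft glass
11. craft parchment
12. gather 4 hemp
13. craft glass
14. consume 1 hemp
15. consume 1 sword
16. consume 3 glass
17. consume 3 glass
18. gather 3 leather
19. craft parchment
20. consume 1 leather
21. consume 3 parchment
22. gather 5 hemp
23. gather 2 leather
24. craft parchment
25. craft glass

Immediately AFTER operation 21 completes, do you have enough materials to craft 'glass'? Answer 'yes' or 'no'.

Answer: no

Derivation:
After 1 (gather 2 hemp): hemp=2
After 2 (gather 5 hemp): hemp=7
After 3 (craft sword): hemp=4 sword=1
After 4 (consume 2 hemp): hemp=2 sword=1
After 5 (consume 2 hemp): sword=1
After 6 (gather 1 hemp): hemp=1 sword=1
After 7 (gather 4 leather): hemp=1 leather=4 sword=1
After 8 (gather 4 hemp): hemp=5 leather=4 sword=1
After 9 (craft parchment): hemp=5 leather=2 parchment=3 sword=1
After 10 (craft glass): glass=3 hemp=1 leather=2 sword=1
After 11 (craft parchment): glass=3 hemp=1 parchment=3 sword=1
After 12 (gather 4 hemp): glass=3 hemp=5 parchment=3 sword=1
After 13 (craft glass): glass=6 hemp=1 sword=1
After 14 (consume 1 hemp): glass=6 sword=1
After 15 (consume 1 sword): glass=6
After 16 (consume 3 glass): glass=3
After 17 (consume 3 glass): (empty)
After 18 (gather 3 leather): leather=3
After 19 (craft parchment): leather=1 parchment=3
After 20 (consume 1 leather): parchment=3
After 21 (consume 3 parchment): (empty)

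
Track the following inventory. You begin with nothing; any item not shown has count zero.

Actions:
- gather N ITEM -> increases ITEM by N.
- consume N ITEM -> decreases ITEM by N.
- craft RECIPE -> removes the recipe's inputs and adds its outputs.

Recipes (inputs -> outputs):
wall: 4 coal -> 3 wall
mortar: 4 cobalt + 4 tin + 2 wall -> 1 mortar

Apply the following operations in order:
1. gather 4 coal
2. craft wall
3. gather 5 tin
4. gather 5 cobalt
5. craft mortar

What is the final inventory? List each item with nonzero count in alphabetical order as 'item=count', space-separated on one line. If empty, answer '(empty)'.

After 1 (gather 4 coal): coal=4
After 2 (craft wall): wall=3
After 3 (gather 5 tin): tin=5 wall=3
After 4 (gather 5 cobalt): cobalt=5 tin=5 wall=3
After 5 (craft mortar): cobalt=1 mortar=1 tin=1 wall=1

Answer: cobalt=1 mortar=1 tin=1 wall=1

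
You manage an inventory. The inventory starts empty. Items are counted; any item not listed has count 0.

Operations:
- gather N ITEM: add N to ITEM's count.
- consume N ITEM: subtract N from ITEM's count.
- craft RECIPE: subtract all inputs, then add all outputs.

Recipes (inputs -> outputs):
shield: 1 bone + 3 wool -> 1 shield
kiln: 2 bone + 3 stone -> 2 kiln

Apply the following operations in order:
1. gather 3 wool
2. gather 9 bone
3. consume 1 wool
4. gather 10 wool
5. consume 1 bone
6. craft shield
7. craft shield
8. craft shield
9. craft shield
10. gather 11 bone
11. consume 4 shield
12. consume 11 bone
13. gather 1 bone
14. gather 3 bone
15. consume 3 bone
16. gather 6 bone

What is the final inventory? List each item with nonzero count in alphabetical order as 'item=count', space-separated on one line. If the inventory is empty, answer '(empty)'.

Answer: bone=11

Derivation:
After 1 (gather 3 wool): wool=3
After 2 (gather 9 bone): bone=9 wool=3
After 3 (consume 1 wool): bone=9 wool=2
After 4 (gather 10 wool): bone=9 wool=12
After 5 (consume 1 bone): bone=8 wool=12
After 6 (craft shield): bone=7 shield=1 wool=9
After 7 (craft shield): bone=6 shield=2 wool=6
After 8 (craft shield): bone=5 shield=3 wool=3
After 9 (craft shield): bone=4 shield=4
After 10 (gather 11 bone): bone=15 shield=4
After 11 (consume 4 shield): bone=15
After 12 (consume 11 bone): bone=4
After 13 (gather 1 bone): bone=5
After 14 (gather 3 bone): bone=8
After 15 (consume 3 bone): bone=5
After 16 (gather 6 bone): bone=11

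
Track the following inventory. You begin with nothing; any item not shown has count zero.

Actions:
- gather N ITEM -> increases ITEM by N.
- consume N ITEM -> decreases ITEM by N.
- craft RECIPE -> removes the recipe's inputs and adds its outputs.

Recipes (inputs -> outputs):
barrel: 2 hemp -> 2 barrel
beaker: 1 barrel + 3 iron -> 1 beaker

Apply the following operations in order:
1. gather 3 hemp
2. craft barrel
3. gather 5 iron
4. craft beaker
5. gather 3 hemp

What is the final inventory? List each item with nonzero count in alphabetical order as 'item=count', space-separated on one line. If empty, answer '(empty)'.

After 1 (gather 3 hemp): hemp=3
After 2 (craft barrel): barrel=2 hemp=1
After 3 (gather 5 iron): barrel=2 hemp=1 iron=5
After 4 (craft beaker): barrel=1 beaker=1 hemp=1 iron=2
After 5 (gather 3 hemp): barrel=1 beaker=1 hemp=4 iron=2

Answer: barrel=1 beaker=1 hemp=4 iron=2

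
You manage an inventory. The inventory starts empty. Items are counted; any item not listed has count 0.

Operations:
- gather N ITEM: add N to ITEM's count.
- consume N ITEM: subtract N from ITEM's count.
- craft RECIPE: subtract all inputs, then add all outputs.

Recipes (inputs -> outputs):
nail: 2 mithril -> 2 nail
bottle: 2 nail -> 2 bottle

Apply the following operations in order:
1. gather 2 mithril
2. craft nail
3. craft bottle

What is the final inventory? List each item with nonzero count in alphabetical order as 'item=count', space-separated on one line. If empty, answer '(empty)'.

Answer: bottle=2

Derivation:
After 1 (gather 2 mithril): mithril=2
After 2 (craft nail): nail=2
After 3 (craft bottle): bottle=2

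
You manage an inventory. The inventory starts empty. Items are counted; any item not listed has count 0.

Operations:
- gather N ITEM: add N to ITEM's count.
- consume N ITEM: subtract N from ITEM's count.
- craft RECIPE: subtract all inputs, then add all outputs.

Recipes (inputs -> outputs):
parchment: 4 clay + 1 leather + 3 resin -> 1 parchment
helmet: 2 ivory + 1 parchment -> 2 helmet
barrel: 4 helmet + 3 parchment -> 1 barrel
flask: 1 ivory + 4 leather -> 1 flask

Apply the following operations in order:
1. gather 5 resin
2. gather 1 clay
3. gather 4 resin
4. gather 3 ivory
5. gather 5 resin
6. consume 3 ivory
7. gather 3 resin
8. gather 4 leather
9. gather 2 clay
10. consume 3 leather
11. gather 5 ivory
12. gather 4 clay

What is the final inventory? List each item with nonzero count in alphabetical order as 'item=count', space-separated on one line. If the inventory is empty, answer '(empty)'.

Answer: clay=7 ivory=5 leather=1 resin=17

Derivation:
After 1 (gather 5 resin): resin=5
After 2 (gather 1 clay): clay=1 resin=5
After 3 (gather 4 resin): clay=1 resin=9
After 4 (gather 3 ivory): clay=1 ivory=3 resin=9
After 5 (gather 5 resin): clay=1 ivory=3 resin=14
After 6 (consume 3 ivory): clay=1 resin=14
After 7 (gather 3 resin): clay=1 resin=17
After 8 (gather 4 leather): clay=1 leather=4 resin=17
After 9 (gather 2 clay): clay=3 leather=4 resin=17
After 10 (consume 3 leather): clay=3 leather=1 resin=17
After 11 (gather 5 ivory): clay=3 ivory=5 leather=1 resin=17
After 12 (gather 4 clay): clay=7 ivory=5 leather=1 resin=17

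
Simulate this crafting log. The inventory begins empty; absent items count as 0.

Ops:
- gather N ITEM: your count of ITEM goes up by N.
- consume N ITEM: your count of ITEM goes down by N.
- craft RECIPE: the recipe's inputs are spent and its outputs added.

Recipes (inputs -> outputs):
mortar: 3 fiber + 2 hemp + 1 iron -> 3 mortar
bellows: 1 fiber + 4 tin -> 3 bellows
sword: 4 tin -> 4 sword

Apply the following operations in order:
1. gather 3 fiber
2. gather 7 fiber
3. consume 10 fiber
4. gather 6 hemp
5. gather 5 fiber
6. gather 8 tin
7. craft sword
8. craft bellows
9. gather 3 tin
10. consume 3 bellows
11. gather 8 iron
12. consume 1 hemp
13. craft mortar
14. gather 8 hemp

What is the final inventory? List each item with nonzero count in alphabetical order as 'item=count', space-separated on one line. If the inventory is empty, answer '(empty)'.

After 1 (gather 3 fiber): fiber=3
After 2 (gather 7 fiber): fiber=10
After 3 (consume 10 fiber): (empty)
After 4 (gather 6 hemp): hemp=6
After 5 (gather 5 fiber): fiber=5 hemp=6
After 6 (gather 8 tin): fiber=5 hemp=6 tin=8
After 7 (craft sword): fiber=5 hemp=6 sword=4 tin=4
After 8 (craft bellows): bellows=3 fiber=4 hemp=6 sword=4
After 9 (gather 3 tin): bellows=3 fiber=4 hemp=6 sword=4 tin=3
After 10 (consume 3 bellows): fiber=4 hemp=6 sword=4 tin=3
After 11 (gather 8 iron): fiber=4 hemp=6 iron=8 sword=4 tin=3
After 12 (consume 1 hemp): fiber=4 hemp=5 iron=8 sword=4 tin=3
After 13 (craft mortar): fiber=1 hemp=3 iron=7 mortar=3 sword=4 tin=3
After 14 (gather 8 hemp): fiber=1 hemp=11 iron=7 mortar=3 sword=4 tin=3

Answer: fiber=1 hemp=11 iron=7 mortar=3 sword=4 tin=3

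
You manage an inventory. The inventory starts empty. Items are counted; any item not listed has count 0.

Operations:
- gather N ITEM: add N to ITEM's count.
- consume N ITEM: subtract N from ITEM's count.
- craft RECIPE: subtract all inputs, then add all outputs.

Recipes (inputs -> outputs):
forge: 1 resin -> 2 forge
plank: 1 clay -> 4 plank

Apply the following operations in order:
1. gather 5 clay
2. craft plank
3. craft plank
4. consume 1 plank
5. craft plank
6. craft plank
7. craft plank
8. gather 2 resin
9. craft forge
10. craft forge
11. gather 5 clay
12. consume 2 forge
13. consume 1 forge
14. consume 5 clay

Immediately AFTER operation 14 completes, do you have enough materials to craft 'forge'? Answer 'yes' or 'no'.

Answer: no

Derivation:
After 1 (gather 5 clay): clay=5
After 2 (craft plank): clay=4 plank=4
After 3 (craft plank): clay=3 plank=8
After 4 (consume 1 plank): clay=3 plank=7
After 5 (craft plank): clay=2 plank=11
After 6 (craft plank): clay=1 plank=15
After 7 (craft plank): plank=19
After 8 (gather 2 resin): plank=19 resin=2
After 9 (craft forge): forge=2 plank=19 resin=1
After 10 (craft forge): forge=4 plank=19
After 11 (gather 5 clay): clay=5 forge=4 plank=19
After 12 (consume 2 forge): clay=5 forge=2 plank=19
After 13 (consume 1 forge): clay=5 forge=1 plank=19
After 14 (consume 5 clay): forge=1 plank=19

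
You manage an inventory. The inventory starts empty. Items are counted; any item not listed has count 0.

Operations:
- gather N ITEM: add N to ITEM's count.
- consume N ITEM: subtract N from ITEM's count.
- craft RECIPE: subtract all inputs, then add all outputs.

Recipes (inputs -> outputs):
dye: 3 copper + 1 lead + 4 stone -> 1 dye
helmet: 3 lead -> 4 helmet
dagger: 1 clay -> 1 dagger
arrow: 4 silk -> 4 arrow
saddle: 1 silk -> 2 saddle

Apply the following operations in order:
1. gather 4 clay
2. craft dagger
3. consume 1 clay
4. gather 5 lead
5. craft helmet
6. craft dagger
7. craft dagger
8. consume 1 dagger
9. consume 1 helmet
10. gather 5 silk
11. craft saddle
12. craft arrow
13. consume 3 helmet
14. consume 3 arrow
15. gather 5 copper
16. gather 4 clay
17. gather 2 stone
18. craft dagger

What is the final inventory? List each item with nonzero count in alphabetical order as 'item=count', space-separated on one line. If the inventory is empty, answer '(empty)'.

Answer: arrow=1 clay=3 copper=5 dagger=3 lead=2 saddle=2 stone=2

Derivation:
After 1 (gather 4 clay): clay=4
After 2 (craft dagger): clay=3 dagger=1
After 3 (consume 1 clay): clay=2 dagger=1
After 4 (gather 5 lead): clay=2 dagger=1 lead=5
After 5 (craft helmet): clay=2 dagger=1 helmet=4 lead=2
After 6 (craft dagger): clay=1 dagger=2 helmet=4 lead=2
After 7 (craft dagger): dagger=3 helmet=4 lead=2
After 8 (consume 1 dagger): dagger=2 helmet=4 lead=2
After 9 (consume 1 helmet): dagger=2 helmet=3 lead=2
After 10 (gather 5 silk): dagger=2 helmet=3 lead=2 silk=5
After 11 (craft saddle): dagger=2 helmet=3 lead=2 saddle=2 silk=4
After 12 (craft arrow): arrow=4 dagger=2 helmet=3 lead=2 saddle=2
After 13 (consume 3 helmet): arrow=4 dagger=2 lead=2 saddle=2
After 14 (consume 3 arrow): arrow=1 dagger=2 lead=2 saddle=2
After 15 (gather 5 copper): arrow=1 copper=5 dagger=2 lead=2 saddle=2
After 16 (gather 4 clay): arrow=1 clay=4 copper=5 dagger=2 lead=2 saddle=2
After 17 (gather 2 stone): arrow=1 clay=4 copper=5 dagger=2 lead=2 saddle=2 stone=2
After 18 (craft dagger): arrow=1 clay=3 copper=5 dagger=3 lead=2 saddle=2 stone=2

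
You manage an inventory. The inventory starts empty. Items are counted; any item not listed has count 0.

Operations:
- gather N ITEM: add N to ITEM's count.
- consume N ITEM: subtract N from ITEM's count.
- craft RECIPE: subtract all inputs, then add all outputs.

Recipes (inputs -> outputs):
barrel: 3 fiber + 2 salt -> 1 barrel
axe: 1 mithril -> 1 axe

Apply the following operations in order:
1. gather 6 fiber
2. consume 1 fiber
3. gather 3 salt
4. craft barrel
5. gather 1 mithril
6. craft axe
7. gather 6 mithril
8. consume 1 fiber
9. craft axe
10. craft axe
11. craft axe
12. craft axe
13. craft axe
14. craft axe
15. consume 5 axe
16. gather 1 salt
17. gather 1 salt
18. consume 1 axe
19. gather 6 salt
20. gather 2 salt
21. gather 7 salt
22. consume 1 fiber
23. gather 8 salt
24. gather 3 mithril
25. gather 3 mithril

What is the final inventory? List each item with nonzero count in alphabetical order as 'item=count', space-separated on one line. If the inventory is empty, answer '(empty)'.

After 1 (gather 6 fiber): fiber=6
After 2 (consume 1 fiber): fiber=5
After 3 (gather 3 salt): fiber=5 salt=3
After 4 (craft barrel): barrel=1 fiber=2 salt=1
After 5 (gather 1 mithril): barrel=1 fiber=2 mithril=1 salt=1
After 6 (craft axe): axe=1 barrel=1 fiber=2 salt=1
After 7 (gather 6 mithril): axe=1 barrel=1 fiber=2 mithril=6 salt=1
After 8 (consume 1 fiber): axe=1 barrel=1 fiber=1 mithril=6 salt=1
After 9 (craft axe): axe=2 barrel=1 fiber=1 mithril=5 salt=1
After 10 (craft axe): axe=3 barrel=1 fiber=1 mithril=4 salt=1
After 11 (craft axe): axe=4 barrel=1 fiber=1 mithril=3 salt=1
After 12 (craft axe): axe=5 barrel=1 fiber=1 mithril=2 salt=1
After 13 (craft axe): axe=6 barrel=1 fiber=1 mithril=1 salt=1
After 14 (craft axe): axe=7 barrel=1 fiber=1 salt=1
After 15 (consume 5 axe): axe=2 barrel=1 fiber=1 salt=1
After 16 (gather 1 salt): axe=2 barrel=1 fiber=1 salt=2
After 17 (gather 1 salt): axe=2 barrel=1 fiber=1 salt=3
After 18 (consume 1 axe): axe=1 barrel=1 fiber=1 salt=3
After 19 (gather 6 salt): axe=1 barrel=1 fiber=1 salt=9
After 20 (gather 2 salt): axe=1 barrel=1 fiber=1 salt=11
After 21 (gather 7 salt): axe=1 barrel=1 fiber=1 salt=18
After 22 (consume 1 fiber): axe=1 barrel=1 salt=18
After 23 (gather 8 salt): axe=1 barrel=1 salt=26
After 24 (gather 3 mithril): axe=1 barrel=1 mithril=3 salt=26
After 25 (gather 3 mithril): axe=1 barrel=1 mithril=6 salt=26

Answer: axe=1 barrel=1 mithril=6 salt=26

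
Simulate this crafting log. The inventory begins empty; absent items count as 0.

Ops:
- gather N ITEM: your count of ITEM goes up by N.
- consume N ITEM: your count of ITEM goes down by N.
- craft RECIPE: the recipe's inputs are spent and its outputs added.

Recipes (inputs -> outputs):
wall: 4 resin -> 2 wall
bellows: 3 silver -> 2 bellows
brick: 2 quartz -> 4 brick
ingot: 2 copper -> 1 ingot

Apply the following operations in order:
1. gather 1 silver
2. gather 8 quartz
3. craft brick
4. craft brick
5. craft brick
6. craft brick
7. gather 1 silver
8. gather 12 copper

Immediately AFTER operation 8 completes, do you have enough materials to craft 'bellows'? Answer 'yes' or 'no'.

After 1 (gather 1 silver): silver=1
After 2 (gather 8 quartz): quartz=8 silver=1
After 3 (craft brick): brick=4 quartz=6 silver=1
After 4 (craft brick): brick=8 quartz=4 silver=1
After 5 (craft brick): brick=12 quartz=2 silver=1
After 6 (craft brick): brick=16 silver=1
After 7 (gather 1 silver): brick=16 silver=2
After 8 (gather 12 copper): brick=16 copper=12 silver=2

Answer: no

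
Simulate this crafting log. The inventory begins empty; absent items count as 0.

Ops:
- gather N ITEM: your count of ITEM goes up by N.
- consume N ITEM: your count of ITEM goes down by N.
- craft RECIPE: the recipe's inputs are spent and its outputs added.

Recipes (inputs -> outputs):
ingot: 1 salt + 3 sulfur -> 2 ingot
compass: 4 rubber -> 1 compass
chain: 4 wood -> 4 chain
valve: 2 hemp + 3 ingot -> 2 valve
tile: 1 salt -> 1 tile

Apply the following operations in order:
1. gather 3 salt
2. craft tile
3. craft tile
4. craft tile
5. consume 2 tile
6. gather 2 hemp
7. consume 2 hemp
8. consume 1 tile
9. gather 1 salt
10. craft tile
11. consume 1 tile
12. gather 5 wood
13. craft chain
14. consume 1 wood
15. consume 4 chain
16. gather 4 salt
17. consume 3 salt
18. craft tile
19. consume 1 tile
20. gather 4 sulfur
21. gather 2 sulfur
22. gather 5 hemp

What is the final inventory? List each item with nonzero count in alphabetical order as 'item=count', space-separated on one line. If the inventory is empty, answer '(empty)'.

Answer: hemp=5 sulfur=6

Derivation:
After 1 (gather 3 salt): salt=3
After 2 (craft tile): salt=2 tile=1
After 3 (craft tile): salt=1 tile=2
After 4 (craft tile): tile=3
After 5 (consume 2 tile): tile=1
After 6 (gather 2 hemp): hemp=2 tile=1
After 7 (consume 2 hemp): tile=1
After 8 (consume 1 tile): (empty)
After 9 (gather 1 salt): salt=1
After 10 (craft tile): tile=1
After 11 (consume 1 tile): (empty)
After 12 (gather 5 wood): wood=5
After 13 (craft chain): chain=4 wood=1
After 14 (consume 1 wood): chain=4
After 15 (consume 4 chain): (empty)
After 16 (gather 4 salt): salt=4
After 17 (consume 3 salt): salt=1
After 18 (craft tile): tile=1
After 19 (consume 1 tile): (empty)
After 20 (gather 4 sulfur): sulfur=4
After 21 (gather 2 sulfur): sulfur=6
After 22 (gather 5 hemp): hemp=5 sulfur=6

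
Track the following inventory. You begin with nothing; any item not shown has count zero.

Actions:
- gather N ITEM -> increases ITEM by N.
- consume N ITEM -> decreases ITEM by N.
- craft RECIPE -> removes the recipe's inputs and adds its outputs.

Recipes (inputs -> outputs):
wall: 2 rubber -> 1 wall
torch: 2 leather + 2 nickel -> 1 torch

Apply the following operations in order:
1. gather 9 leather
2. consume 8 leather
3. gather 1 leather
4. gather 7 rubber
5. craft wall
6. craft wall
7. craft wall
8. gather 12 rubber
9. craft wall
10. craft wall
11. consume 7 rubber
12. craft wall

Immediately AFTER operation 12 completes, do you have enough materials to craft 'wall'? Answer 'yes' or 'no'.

Answer: no

Derivation:
After 1 (gather 9 leather): leather=9
After 2 (consume 8 leather): leather=1
After 3 (gather 1 leather): leather=2
After 4 (gather 7 rubber): leather=2 rubber=7
After 5 (craft wall): leather=2 rubber=5 wall=1
After 6 (craft wall): leather=2 rubber=3 wall=2
After 7 (craft wall): leather=2 rubber=1 wall=3
After 8 (gather 12 rubber): leather=2 rubber=13 wall=3
After 9 (craft wall): leather=2 rubber=11 wall=4
After 10 (craft wall): leather=2 rubber=9 wall=5
After 11 (consume 7 rubber): leather=2 rubber=2 wall=5
After 12 (craft wall): leather=2 wall=6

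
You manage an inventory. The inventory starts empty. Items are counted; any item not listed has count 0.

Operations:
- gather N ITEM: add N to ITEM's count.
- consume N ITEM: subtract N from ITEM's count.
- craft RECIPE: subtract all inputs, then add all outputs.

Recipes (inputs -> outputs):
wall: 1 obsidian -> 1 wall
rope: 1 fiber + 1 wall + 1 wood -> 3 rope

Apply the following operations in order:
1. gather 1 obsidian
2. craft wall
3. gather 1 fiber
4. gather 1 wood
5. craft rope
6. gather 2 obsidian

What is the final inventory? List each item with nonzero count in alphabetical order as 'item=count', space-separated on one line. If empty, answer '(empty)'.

After 1 (gather 1 obsidian): obsidian=1
After 2 (craft wall): wall=1
After 3 (gather 1 fiber): fiber=1 wall=1
After 4 (gather 1 wood): fiber=1 wall=1 wood=1
After 5 (craft rope): rope=3
After 6 (gather 2 obsidian): obsidian=2 rope=3

Answer: obsidian=2 rope=3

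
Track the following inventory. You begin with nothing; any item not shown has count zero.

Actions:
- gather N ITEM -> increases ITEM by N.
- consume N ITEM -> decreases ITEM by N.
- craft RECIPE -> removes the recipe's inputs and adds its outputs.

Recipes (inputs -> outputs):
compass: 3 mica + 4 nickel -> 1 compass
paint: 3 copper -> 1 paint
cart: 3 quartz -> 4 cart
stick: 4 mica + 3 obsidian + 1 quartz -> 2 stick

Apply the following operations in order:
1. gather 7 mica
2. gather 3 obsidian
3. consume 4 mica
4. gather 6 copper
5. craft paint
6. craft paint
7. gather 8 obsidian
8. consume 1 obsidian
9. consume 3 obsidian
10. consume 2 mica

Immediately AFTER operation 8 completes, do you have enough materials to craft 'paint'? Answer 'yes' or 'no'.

Answer: no

Derivation:
After 1 (gather 7 mica): mica=7
After 2 (gather 3 obsidian): mica=7 obsidian=3
After 3 (consume 4 mica): mica=3 obsidian=3
After 4 (gather 6 copper): copper=6 mica=3 obsidian=3
After 5 (craft paint): copper=3 mica=3 obsidian=3 paint=1
After 6 (craft paint): mica=3 obsidian=3 paint=2
After 7 (gather 8 obsidian): mica=3 obsidian=11 paint=2
After 8 (consume 1 obsidian): mica=3 obsidian=10 paint=2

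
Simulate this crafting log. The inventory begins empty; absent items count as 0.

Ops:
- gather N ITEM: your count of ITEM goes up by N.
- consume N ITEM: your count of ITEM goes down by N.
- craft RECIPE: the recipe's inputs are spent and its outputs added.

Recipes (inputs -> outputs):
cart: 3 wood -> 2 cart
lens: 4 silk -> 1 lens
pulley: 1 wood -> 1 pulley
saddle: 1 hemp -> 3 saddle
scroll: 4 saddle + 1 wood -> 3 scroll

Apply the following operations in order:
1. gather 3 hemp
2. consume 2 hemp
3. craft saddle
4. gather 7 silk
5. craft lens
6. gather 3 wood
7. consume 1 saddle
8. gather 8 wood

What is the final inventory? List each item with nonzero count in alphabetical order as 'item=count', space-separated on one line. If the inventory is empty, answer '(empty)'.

After 1 (gather 3 hemp): hemp=3
After 2 (consume 2 hemp): hemp=1
After 3 (craft saddle): saddle=3
After 4 (gather 7 silk): saddle=3 silk=7
After 5 (craft lens): lens=1 saddle=3 silk=3
After 6 (gather 3 wood): lens=1 saddle=3 silk=3 wood=3
After 7 (consume 1 saddle): lens=1 saddle=2 silk=3 wood=3
After 8 (gather 8 wood): lens=1 saddle=2 silk=3 wood=11

Answer: lens=1 saddle=2 silk=3 wood=11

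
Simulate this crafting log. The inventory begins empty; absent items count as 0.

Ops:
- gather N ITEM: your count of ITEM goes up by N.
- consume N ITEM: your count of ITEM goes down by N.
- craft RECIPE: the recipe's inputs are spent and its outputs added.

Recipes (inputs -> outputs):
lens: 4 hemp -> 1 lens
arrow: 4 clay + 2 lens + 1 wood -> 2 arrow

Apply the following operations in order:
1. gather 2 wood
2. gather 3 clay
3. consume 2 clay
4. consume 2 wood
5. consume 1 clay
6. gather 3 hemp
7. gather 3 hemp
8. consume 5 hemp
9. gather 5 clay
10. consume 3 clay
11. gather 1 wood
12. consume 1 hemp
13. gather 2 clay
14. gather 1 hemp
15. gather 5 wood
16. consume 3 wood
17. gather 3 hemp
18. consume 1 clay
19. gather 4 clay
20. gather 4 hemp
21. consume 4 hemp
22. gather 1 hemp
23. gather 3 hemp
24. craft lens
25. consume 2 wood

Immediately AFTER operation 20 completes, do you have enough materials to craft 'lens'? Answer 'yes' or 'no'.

After 1 (gather 2 wood): wood=2
After 2 (gather 3 clay): clay=3 wood=2
After 3 (consume 2 clay): clay=1 wood=2
After 4 (consume 2 wood): clay=1
After 5 (consume 1 clay): (empty)
After 6 (gather 3 hemp): hemp=3
After 7 (gather 3 hemp): hemp=6
After 8 (consume 5 hemp): hemp=1
After 9 (gather 5 clay): clay=5 hemp=1
After 10 (consume 3 clay): clay=2 hemp=1
After 11 (gather 1 wood): clay=2 hemp=1 wood=1
After 12 (consume 1 hemp): clay=2 wood=1
After 13 (gather 2 clay): clay=4 wood=1
After 14 (gather 1 hemp): clay=4 hemp=1 wood=1
After 15 (gather 5 wood): clay=4 hemp=1 wood=6
After 16 (consume 3 wood): clay=4 hemp=1 wood=3
After 17 (gather 3 hemp): clay=4 hemp=4 wood=3
After 18 (consume 1 clay): clay=3 hemp=4 wood=3
After 19 (gather 4 clay): clay=7 hemp=4 wood=3
After 20 (gather 4 hemp): clay=7 hemp=8 wood=3

Answer: yes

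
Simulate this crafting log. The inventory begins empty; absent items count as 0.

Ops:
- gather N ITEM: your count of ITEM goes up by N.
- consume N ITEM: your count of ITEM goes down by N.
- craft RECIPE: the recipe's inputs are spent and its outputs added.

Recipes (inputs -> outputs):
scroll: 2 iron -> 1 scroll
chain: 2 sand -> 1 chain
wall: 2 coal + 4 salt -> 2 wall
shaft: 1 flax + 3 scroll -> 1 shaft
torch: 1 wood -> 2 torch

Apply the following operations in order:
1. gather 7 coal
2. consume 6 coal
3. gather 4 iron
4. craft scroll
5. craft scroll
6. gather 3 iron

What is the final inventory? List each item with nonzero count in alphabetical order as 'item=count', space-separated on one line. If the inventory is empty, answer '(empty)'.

Answer: coal=1 iron=3 scroll=2

Derivation:
After 1 (gather 7 coal): coal=7
After 2 (consume 6 coal): coal=1
After 3 (gather 4 iron): coal=1 iron=4
After 4 (craft scroll): coal=1 iron=2 scroll=1
After 5 (craft scroll): coal=1 scroll=2
After 6 (gather 3 iron): coal=1 iron=3 scroll=2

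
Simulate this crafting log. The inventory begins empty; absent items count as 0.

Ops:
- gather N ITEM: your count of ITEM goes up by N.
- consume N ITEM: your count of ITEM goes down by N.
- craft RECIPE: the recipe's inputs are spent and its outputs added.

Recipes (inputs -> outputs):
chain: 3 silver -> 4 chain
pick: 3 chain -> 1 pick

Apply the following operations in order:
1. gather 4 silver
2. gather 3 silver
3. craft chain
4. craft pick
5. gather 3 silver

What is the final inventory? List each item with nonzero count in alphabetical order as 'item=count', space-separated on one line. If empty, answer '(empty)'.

Answer: chain=1 pick=1 silver=7

Derivation:
After 1 (gather 4 silver): silver=4
After 2 (gather 3 silver): silver=7
After 3 (craft chain): chain=4 silver=4
After 4 (craft pick): chain=1 pick=1 silver=4
After 5 (gather 3 silver): chain=1 pick=1 silver=7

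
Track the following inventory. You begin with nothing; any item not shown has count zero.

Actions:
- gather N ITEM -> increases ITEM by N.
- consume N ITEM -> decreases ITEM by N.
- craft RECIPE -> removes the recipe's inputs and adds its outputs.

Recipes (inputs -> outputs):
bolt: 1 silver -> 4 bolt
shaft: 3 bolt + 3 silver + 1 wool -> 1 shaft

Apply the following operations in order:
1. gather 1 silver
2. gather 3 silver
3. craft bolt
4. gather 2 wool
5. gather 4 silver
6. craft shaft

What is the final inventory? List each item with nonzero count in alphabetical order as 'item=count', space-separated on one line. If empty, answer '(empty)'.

After 1 (gather 1 silver): silver=1
After 2 (gather 3 silver): silver=4
After 3 (craft bolt): bolt=4 silver=3
After 4 (gather 2 wool): bolt=4 silver=3 wool=2
After 5 (gather 4 silver): bolt=4 silver=7 wool=2
After 6 (craft shaft): bolt=1 shaft=1 silver=4 wool=1

Answer: bolt=1 shaft=1 silver=4 wool=1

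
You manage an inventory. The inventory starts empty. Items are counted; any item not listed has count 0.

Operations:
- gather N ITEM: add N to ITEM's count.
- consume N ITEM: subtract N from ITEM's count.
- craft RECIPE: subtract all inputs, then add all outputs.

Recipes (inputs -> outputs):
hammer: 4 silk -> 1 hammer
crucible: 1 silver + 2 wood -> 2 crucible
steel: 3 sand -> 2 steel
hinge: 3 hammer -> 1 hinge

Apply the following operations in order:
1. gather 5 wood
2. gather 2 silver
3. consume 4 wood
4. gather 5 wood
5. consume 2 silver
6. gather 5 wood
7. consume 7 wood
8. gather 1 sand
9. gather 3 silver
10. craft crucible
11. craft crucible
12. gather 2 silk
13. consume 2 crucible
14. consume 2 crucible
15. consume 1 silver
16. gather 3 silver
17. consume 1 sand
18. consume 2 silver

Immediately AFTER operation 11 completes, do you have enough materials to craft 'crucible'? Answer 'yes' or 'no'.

After 1 (gather 5 wood): wood=5
After 2 (gather 2 silver): silver=2 wood=5
After 3 (consume 4 wood): silver=2 wood=1
After 4 (gather 5 wood): silver=2 wood=6
After 5 (consume 2 silver): wood=6
After 6 (gather 5 wood): wood=11
After 7 (consume 7 wood): wood=4
After 8 (gather 1 sand): sand=1 wood=4
After 9 (gather 3 silver): sand=1 silver=3 wood=4
After 10 (craft crucible): crucible=2 sand=1 silver=2 wood=2
After 11 (craft crucible): crucible=4 sand=1 silver=1

Answer: no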